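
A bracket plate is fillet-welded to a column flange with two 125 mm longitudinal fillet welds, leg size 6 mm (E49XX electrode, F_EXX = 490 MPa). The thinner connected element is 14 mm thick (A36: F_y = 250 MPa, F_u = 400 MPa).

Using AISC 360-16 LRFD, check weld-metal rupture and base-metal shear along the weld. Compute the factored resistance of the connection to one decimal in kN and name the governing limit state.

233.8 kN (weld metal governs)

Weld metal: throat = 0.707×6 = 4.242 mm, L = 2×125 = 250 mm. φR_n = 0.75 × 0.6 × 490 × 4.242 × 250 = 233.8 kN.
Base metal shear (14 mm plate): yield φR_n = 1.0×0.6×250×14×250 = 525.0 kN; rupture φR_n = 0.75×0.6×400×14×250 = 630.0 kN; take 525.0 kN (yield).
Governing: min(233.8, 525.0) = 233.8 kN → weld metal.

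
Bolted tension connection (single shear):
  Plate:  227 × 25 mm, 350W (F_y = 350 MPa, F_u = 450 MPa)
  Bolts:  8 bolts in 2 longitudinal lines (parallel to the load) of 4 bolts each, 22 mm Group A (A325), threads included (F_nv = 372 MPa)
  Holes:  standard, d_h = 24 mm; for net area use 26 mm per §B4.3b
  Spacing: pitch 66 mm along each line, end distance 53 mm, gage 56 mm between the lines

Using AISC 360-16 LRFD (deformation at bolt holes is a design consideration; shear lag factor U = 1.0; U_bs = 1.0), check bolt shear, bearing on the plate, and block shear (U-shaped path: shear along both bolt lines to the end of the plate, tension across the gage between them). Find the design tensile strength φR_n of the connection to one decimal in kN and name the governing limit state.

Bolt shear: A_b = π(22)²/4 = 380.13 mm². φR_n = 0.75 × 372 × 380.13 × 8 × 1 = 848.5 kN.
Bearing (25 mm plate, F_u = 450 MPa): end bolts L_c = 53 − 24/2 = 41, R_n = min(1.2×41×25×450, 2.4×22×25×450) = 553.5 kN/bolt; interior L_c = 66 − 24 = 42, R_n = 567 kN/bolt. φR_n = 0.75 × (2×553.5 + 6×567) = 3381.8 kN.
Block shear: shear path 2×[53+3×66] = 2×251 mm, A_gv = 12550, A_nv = 2×(251 − 3.5×26)×25 = 8000 mm²; tension across gage: (56 − 1×26)×25 = 750 mm². R_n = min(0.6×450×8000, 0.6×350×12550) + 1.0×450×750 = min(2160, 2635.5) + 337.5 = 2497.5 kN. φR_n = 0.75 × 2497.5 = 1873.1 kN.
Governing: min(848.5, 3381.8, 1873.1) = 848.5 kN → bolt shear.

848.5 kN (bolt shear governs)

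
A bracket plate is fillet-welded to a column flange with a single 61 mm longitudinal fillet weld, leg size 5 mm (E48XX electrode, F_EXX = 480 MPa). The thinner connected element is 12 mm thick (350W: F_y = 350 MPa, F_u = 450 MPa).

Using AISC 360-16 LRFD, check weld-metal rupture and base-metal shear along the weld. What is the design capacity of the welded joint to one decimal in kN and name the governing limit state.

Weld metal: throat = 0.707×5 = 3.535 mm, L = 61 mm. φR_n = 0.75 × 0.6 × 480 × 3.535 × 61 = 46.6 kN.
Base metal shear (12 mm plate): yield φR_n = 1.0×0.6×350×12×61 = 153.7 kN; rupture φR_n = 0.75×0.6×450×12×61 = 148.2 kN; take 148.2 kN (rupture).
Governing: min(46.6, 148.2) = 46.6 kN → weld metal.

46.6 kN (weld metal governs)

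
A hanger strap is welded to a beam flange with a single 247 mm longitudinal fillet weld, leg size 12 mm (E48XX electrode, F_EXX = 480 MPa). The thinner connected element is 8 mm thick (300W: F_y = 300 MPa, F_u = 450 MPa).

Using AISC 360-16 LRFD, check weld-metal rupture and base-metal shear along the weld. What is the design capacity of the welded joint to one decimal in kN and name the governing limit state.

355.7 kN (base-metal shear governs)

Weld metal: throat = 0.707×12 = 8.484 mm, L = 247 mm. φR_n = 0.75 × 0.6 × 480 × 8.484 × 247 = 452.6 kN.
Base metal shear (8 mm plate): yield φR_n = 1.0×0.6×300×8×247 = 355.7 kN; rupture φR_n = 0.75×0.6×450×8×247 = 400.1 kN; take 355.7 kN (yield).
Governing: min(452.6, 355.7) = 355.7 kN → base-metal shear.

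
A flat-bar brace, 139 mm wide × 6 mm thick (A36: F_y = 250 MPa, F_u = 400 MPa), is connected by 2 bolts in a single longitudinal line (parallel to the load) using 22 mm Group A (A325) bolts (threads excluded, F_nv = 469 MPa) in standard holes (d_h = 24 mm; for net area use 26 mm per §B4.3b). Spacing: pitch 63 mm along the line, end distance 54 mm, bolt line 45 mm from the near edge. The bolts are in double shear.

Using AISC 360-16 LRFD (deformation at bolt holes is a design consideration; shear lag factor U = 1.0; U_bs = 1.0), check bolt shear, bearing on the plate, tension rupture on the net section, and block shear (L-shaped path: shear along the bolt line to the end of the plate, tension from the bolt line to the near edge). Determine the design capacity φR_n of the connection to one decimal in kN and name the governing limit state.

136.6 kN (block shear governs)

Bolt shear: A_b = π(22)²/4 = 380.13 mm². φR_n = 0.75 × 469 × 380.13 × 2 × 2 = 534.8 kN.
Bearing (6 mm plate, F_u = 400 MPa): end bolts L_c = 54 − 24/2 = 42, R_n = min(1.2×42×6×400, 2.4×22×6×400) = 120.96 kN/bolt; interior L_c = 63 − 24 = 39, R_n = 112.32 kN/bolt. φR_n = 0.75 × (1×120.96 + 1×112.32) = 175.0 kN.
Tension rupture (net): A_n = (139 − 1×26)×6 = 678 mm² (U = 1.0, A_e = A_n). φR_n = 0.75 × 400 × 678 = 203.4 kN.
Block shear: shear path 1×[54+1×63] = 1×117 mm, A_gv = 702, A_nv = 1×(117 − 1.5×26)×6 = 468 mm²; tension to near edge: (45 − 0.5×26)×6 = 192 mm². R_n = min(0.6×400×468, 0.6×250×702) + 1.0×400×192 = min(112.32, 105.3) + 76.8 = 182.1 kN. φR_n = 0.75 × 182.1 = 136.6 kN.
Governing: min(534.8, 175.0, 203.4, 136.6) = 136.6 kN → block shear.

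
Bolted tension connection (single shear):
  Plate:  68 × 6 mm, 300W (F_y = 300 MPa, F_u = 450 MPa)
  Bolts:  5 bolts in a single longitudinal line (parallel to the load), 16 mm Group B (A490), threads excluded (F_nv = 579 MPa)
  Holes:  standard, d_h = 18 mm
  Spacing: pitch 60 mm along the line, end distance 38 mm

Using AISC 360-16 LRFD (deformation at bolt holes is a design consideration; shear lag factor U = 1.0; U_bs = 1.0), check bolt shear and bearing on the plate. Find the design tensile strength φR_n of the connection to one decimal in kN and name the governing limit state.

Bolt shear: A_b = π(16)²/4 = 201.06 mm². φR_n = 0.75 × 579 × 201.06 × 5 × 1 = 436.6 kN.
Bearing (6 mm plate, F_u = 450 MPa): end bolts L_c = 38 − 18/2 = 29, R_n = min(1.2×29×6×450, 2.4×16×6×450) = 93.96 kN/bolt; interior L_c = 60 − 18 = 42, R_n = 103.68 kN/bolt. φR_n = 0.75 × (1×93.96 + 4×103.68) = 381.5 kN.
Governing: min(436.6, 381.5) = 381.5 kN → bearing.

381.5 kN (bearing governs)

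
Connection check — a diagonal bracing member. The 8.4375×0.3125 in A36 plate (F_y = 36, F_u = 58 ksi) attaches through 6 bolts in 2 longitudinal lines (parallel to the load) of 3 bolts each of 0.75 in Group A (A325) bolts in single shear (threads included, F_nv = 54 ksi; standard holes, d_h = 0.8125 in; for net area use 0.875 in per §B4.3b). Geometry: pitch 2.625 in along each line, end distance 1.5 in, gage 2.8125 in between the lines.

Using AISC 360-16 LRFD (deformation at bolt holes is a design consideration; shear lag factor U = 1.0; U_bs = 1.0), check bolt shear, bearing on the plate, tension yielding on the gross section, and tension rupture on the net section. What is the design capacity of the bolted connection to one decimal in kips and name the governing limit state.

Bolt shear: A_b = π(0.75)²/4 = 0.44179 in². φR_n = 0.75 × 54 × 0.44179 × 6 × 1 = 107.4 kips.
Bearing (0.3125 in plate, F_u = 58 ksi): end bolts L_c = 1.5 − 0.8125/2 = 1.09375, R_n = min(1.2×1.09375×0.3125×58, 2.4×0.75×0.3125×58) = 23.789 kips/bolt; interior L_c = 2.625 − 0.8125 = 1.8125, R_n = 32.625 kips/bolt. φR_n = 0.75 × (2×23.789 + 4×32.625) = 133.6 kips.
Tension yield (gross): A_g = 8.4375×0.3125 = 2.6367 in². φR_n = 0.90 × 36 × 2.6367 = 85.4 kips.
Tension rupture (net): A_n = (8.4375 − 2×0.875)×0.3125 = 2.0898 in² (U = 1.0, A_e = A_n). φR_n = 0.75 × 58 × 2.0898 = 90.9 kips.
Governing: min(107.4, 133.6, 85.4, 90.9) = 85.4 kips → gross-section yield.

85.4 kips (gross-section yield governs)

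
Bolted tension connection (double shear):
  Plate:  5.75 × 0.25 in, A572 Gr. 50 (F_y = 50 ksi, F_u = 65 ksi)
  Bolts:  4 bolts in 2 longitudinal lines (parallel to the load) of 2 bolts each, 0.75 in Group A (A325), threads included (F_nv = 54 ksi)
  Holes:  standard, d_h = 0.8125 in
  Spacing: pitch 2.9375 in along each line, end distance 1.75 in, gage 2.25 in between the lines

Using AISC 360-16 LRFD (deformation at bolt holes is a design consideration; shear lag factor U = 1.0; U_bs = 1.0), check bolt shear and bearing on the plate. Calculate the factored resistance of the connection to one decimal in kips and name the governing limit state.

Bolt shear: A_b = π(0.75)²/4 = 0.44179 in². φR_n = 0.75 × 54 × 0.44179 × 4 × 2 = 143.1 kips.
Bearing (0.25 in plate, F_u = 65 ksi): end bolts L_c = 1.75 − 0.8125/2 = 1.34375, R_n = min(1.2×1.34375×0.25×65, 2.4×0.75×0.25×65) = 26.203 kips/bolt; interior L_c = 2.9375 − 0.8125 = 2.125, R_n = 29.25 kips/bolt. φR_n = 0.75 × (2×26.203 + 2×29.25) = 83.2 kips.
Governing: min(143.1, 83.2) = 83.2 kips → bearing.

83.2 kips (bearing governs)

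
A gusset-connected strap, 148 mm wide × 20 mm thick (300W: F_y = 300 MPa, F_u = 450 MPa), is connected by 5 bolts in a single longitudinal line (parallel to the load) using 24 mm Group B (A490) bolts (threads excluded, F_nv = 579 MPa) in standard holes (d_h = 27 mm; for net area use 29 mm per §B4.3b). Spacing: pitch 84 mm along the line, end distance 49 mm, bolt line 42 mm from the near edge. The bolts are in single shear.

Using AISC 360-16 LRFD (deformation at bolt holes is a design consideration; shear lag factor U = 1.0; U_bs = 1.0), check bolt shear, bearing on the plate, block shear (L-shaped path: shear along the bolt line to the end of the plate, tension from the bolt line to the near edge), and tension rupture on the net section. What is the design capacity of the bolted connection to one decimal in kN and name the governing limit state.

803.3 kN (net-section rupture governs)

Bolt shear: A_b = π(24)²/4 = 452.39 mm². φR_n = 0.75 × 579 × 452.39 × 5 × 1 = 982.3 kN.
Bearing (20 mm plate, F_u = 450 MPa): end bolts L_c = 49 − 27/2 = 35.5, R_n = min(1.2×35.5×20×450, 2.4×24×20×450) = 383.4 kN/bolt; interior L_c = 84 − 27 = 57, R_n = 518.4 kN/bolt. φR_n = 0.75 × (1×383.4 + 4×518.4) = 1842.8 kN.
Block shear: shear path 1×[49+4×84] = 1×385 mm, A_gv = 7700, A_nv = 1×(385 − 4.5×29)×20 = 5090 mm²; tension to near edge: (42 − 0.5×29)×20 = 550 mm². R_n = min(0.6×450×5090, 0.6×300×7700) + 1.0×450×550 = min(1374.3, 1386) + 247.5 = 1621.8 kN. φR_n = 0.75 × 1621.8 = 1216.4 kN.
Tension rupture (net): A_n = (148 − 1×29)×20 = 2380 mm² (U = 1.0, A_e = A_n). φR_n = 0.75 × 450 × 2380 = 803.3 kN.
Governing: min(982.3, 1842.8, 1216.4, 803.3) = 803.3 kN → net-section rupture.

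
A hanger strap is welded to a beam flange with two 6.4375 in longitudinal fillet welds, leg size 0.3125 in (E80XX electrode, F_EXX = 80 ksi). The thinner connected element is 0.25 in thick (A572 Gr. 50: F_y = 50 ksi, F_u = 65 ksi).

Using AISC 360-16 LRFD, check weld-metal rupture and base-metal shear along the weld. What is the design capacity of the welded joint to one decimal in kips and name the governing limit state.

94.1 kips (base-metal shear governs)

Weld metal: throat = 0.707×0.3125 = 0.22094 in, L = 2×6.4375 = 12.875 in. φR_n = 0.75 × 0.6 × 80 × 0.22094 × 12.875 = 102.4 kips.
Base metal shear (0.25 in plate): yield φR_n = 1.0×0.6×50×0.25×12.875 = 96.6 kips; rupture φR_n = 0.75×0.6×65×0.25×12.875 = 94.1 kips; take 94.1 kips (rupture).
Governing: min(102.4, 94.1) = 94.1 kips → base-metal shear.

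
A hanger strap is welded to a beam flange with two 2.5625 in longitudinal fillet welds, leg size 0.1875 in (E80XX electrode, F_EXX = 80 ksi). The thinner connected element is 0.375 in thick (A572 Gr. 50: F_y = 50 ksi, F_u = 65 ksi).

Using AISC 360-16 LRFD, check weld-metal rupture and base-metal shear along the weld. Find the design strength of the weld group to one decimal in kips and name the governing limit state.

24.5 kips (weld metal governs)

Weld metal: throat = 0.707×0.1875 = 0.13256 in, L = 2×2.5625 = 5.125 in. φR_n = 0.75 × 0.6 × 80 × 0.13256 × 5.125 = 24.5 kips.
Base metal shear (0.375 in plate): yield φR_n = 1.0×0.6×50×0.375×5.125 = 57.7 kips; rupture φR_n = 0.75×0.6×65×0.375×5.125 = 56.2 kips; take 56.2 kips (rupture).
Governing: min(24.5, 56.2) = 24.5 kips → weld metal.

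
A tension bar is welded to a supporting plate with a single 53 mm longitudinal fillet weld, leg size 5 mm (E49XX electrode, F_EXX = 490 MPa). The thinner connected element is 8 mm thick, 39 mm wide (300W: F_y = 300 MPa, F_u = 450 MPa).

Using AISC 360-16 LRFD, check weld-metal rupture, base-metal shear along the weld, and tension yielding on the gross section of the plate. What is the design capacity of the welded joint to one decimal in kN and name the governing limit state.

41.3 kN (weld metal governs)

Weld metal: throat = 0.707×5 = 3.535 mm, L = 53 mm. φR_n = 0.75 × 0.6 × 490 × 3.535 × 53 = 41.3 kN.
Base metal shear (8 mm plate): yield φR_n = 1.0×0.6×300×8×53 = 76.3 kN; rupture φR_n = 0.75×0.6×450×8×53 = 85.9 kN; take 76.3 kN (yield).
Tension yield (gross): A_g = 39×8 = 312 mm². φR_n = 0.90 × 300 × 312 = 84.2 kN.
Governing: min(41.3, 76.3, 84.2) = 41.3 kN → weld metal.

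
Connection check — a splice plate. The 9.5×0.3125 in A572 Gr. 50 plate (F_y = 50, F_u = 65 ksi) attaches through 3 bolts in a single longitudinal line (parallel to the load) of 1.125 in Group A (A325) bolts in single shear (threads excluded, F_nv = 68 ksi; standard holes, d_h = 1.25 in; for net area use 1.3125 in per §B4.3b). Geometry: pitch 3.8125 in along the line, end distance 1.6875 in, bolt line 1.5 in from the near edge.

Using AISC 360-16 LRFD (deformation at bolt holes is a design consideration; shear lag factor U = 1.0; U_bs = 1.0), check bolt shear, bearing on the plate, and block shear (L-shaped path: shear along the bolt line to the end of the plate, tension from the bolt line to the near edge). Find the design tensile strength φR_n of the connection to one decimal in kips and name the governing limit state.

Bolt shear: A_b = π(1.125)²/4 = 0.99402 in². φR_n = 0.75 × 68 × 0.99402 × 3 × 1 = 152.1 kips.
Bearing (0.3125 in plate, F_u = 65 ksi): end bolts L_c = 1.6875 − 1.25/2 = 1.0625, R_n = min(1.2×1.0625×0.3125×65, 2.4×1.125×0.3125×65) = 25.898 kips/bolt; interior L_c = 3.8125 − 1.25 = 2.5625, R_n = 54.844 kips/bolt. φR_n = 0.75 × (1×25.898 + 2×54.844) = 101.7 kips.
Block shear: shear path 1×[1.6875+2×3.8125] = 1×9.3125 in, A_gv = 2.9102, A_nv = 1×(9.3125 − 2.5×1.3125)×0.3125 = 1.8848 in²; tension to near edge: (1.5 − 0.5×1.3125)×0.3125 = 0.26367 in². R_n = min(0.6×65×1.8848, 0.6×50×2.9102) + 1.0×65×0.26367 = min(73.507, 87.306) + 17.139 = 90.646 kips. φR_n = 0.75 × 90.646 = 68.0 kips.
Governing: min(152.1, 101.7, 68.0) = 68.0 kips → block shear.

68.0 kips (block shear governs)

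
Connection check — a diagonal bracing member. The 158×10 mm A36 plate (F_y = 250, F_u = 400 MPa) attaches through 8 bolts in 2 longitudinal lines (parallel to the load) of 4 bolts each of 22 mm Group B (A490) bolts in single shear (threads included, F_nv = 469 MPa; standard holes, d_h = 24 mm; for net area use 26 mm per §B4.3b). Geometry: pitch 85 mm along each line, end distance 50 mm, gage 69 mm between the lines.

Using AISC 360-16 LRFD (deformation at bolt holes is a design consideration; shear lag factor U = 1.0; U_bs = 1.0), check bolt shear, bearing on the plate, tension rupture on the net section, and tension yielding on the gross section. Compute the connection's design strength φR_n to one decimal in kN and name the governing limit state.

318.0 kN (net-section rupture governs)

Bolt shear: A_b = π(22)²/4 = 380.13 mm². φR_n = 0.75 × 469 × 380.13 × 8 × 1 = 1069.7 kN.
Bearing (10 mm plate, F_u = 400 MPa): end bolts L_c = 50 − 24/2 = 38, R_n = min(1.2×38×10×400, 2.4×22×10×400) = 182.4 kN/bolt; interior L_c = 85 − 24 = 61, R_n = 211.2 kN/bolt. φR_n = 0.75 × (2×182.4 + 6×211.2) = 1224.0 kN.
Tension rupture (net): A_n = (158 − 2×26)×10 = 1060 mm² (U = 1.0, A_e = A_n). φR_n = 0.75 × 400 × 1060 = 318.0 kN.
Tension yield (gross): A_g = 158×10 = 1580 mm². φR_n = 0.90 × 250 × 1580 = 355.5 kN.
Governing: min(1069.7, 1224.0, 318.0, 355.5) = 318.0 kN → net-section rupture.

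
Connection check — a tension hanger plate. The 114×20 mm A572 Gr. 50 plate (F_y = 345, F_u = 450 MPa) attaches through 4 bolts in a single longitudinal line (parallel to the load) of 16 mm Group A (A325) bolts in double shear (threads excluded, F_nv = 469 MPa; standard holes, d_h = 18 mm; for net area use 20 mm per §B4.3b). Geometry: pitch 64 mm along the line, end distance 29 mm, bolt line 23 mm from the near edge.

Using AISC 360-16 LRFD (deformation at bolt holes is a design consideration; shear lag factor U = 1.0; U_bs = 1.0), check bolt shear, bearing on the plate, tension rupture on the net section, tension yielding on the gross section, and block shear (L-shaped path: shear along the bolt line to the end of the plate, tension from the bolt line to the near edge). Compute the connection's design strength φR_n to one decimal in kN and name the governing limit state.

Bolt shear: A_b = π(16)²/4 = 201.06 mm². φR_n = 0.75 × 469 × 201.06 × 4 × 2 = 565.8 kN.
Bearing (20 mm plate, F_u = 450 MPa): end bolts L_c = 29 − 18/2 = 20, R_n = min(1.2×20×20×450, 2.4×16×20×450) = 216 kN/bolt; interior L_c = 64 − 18 = 46, R_n = 345.6 kN/bolt. φR_n = 0.75 × (1×216 + 3×345.6) = 939.6 kN.
Tension rupture (net): A_n = (114 − 1×20)×20 = 1880 mm² (U = 1.0, A_e = A_n). φR_n = 0.75 × 450 × 1880 = 634.5 kN.
Tension yield (gross): A_g = 114×20 = 2280 mm². φR_n = 0.90 × 345 × 2280 = 707.9 kN.
Block shear: shear path 1×[29+3×64] = 1×221 mm, A_gv = 4420, A_nv = 1×(221 − 3.5×20)×20 = 3020 mm²; tension to near edge: (23 − 0.5×20)×20 = 260 mm². R_n = min(0.6×450×3020, 0.6×345×4420) + 1.0×450×260 = min(815.4, 914.94) + 117 = 932.4 kN. φR_n = 0.75 × 932.4 = 699.3 kN.
Governing: min(565.8, 939.6, 634.5, 707.9, 699.3) = 565.8 kN → bolt shear.

565.8 kN (bolt shear governs)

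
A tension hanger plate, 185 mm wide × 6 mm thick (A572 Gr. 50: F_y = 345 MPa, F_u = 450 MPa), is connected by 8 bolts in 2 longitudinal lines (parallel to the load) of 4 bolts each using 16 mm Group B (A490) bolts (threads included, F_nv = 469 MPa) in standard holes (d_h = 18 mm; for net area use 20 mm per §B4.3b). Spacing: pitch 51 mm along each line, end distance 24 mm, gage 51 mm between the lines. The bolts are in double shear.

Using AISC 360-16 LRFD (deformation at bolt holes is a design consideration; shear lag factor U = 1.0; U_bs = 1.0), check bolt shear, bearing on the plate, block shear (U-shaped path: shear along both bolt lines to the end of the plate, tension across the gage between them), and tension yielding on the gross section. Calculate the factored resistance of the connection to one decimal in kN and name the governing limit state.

Bolt shear: A_b = π(16)²/4 = 201.06 mm². φR_n = 0.75 × 469 × 201.06 × 8 × 2 = 1131.6 kN.
Bearing (6 mm plate, F_u = 450 MPa): end bolts L_c = 24 − 18/2 = 15, R_n = min(1.2×15×6×450, 2.4×16×6×450) = 48.6 kN/bolt; interior L_c = 51 − 18 = 33, R_n = 103.68 kN/bolt. φR_n = 0.75 × (2×48.6 + 6×103.68) = 539.5 kN.
Block shear: shear path 2×[24+3×51] = 2×177 mm, A_gv = 2124, A_nv = 2×(177 − 3.5×20)×6 = 1284 mm²; tension across gage: (51 − 1×20)×6 = 186 mm². R_n = min(0.6×450×1284, 0.6×345×2124) + 1.0×450×186 = min(346.68, 439.67) + 83.7 = 430.38 kN. φR_n = 0.75 × 430.38 = 322.8 kN.
Tension yield (gross): A_g = 185×6 = 1110 mm². φR_n = 0.90 × 345 × 1110 = 344.7 kN.
Governing: min(1131.6, 539.5, 322.8, 344.7) = 322.8 kN → block shear.

322.8 kN (block shear governs)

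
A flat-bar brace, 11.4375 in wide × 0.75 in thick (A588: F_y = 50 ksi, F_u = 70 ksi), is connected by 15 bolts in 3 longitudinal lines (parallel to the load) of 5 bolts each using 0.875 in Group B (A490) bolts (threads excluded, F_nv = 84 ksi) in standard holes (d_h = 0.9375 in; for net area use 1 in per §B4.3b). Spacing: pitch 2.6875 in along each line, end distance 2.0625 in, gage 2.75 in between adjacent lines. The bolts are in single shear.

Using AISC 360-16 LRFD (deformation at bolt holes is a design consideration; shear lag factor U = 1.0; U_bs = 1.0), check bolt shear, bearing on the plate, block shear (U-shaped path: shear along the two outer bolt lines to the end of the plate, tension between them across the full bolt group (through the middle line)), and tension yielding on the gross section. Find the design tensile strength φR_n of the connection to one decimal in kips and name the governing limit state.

386.0 kips (gross-section yield governs)

Bolt shear: A_b = π(0.875)²/4 = 0.60132 in². φR_n = 0.75 × 84 × 0.60132 × 15 × 1 = 568.2 kips.
Bearing (0.75 in plate, F_u = 70 ksi): end bolts L_c = 2.0625 − 0.9375/2 = 1.59375, R_n = min(1.2×1.59375×0.75×70, 2.4×0.875×0.75×70) = 100.41 kips/bolt; interior L_c = 2.6875 − 0.9375 = 1.75, R_n = 110.25 kips/bolt. φR_n = 0.75 × (3×100.41 + 12×110.25) = 1218.2 kips.
Block shear: shear path 2×[2.0625+4×2.6875] = 2×12.8125 in, A_gv = 19.219, A_nv = 2×(12.8125 − 4.5×1)×0.75 = 12.469 in²; tension across gage: (5.5 − 2×1)×0.75 = 2.625 in². R_n = min(0.6×70×12.469, 0.6×50×19.219) + 1.0×70×2.625 = min(523.7, 576.57) + 183.75 = 707.45 kips. φR_n = 0.75 × 707.45 = 530.6 kips.
Tension yield (gross): A_g = 11.4375×0.75 = 8.5781 in². φR_n = 0.90 × 50 × 8.5781 = 386.0 kips.
Governing: min(568.2, 1218.2, 530.6, 386.0) = 386.0 kips → gross-section yield.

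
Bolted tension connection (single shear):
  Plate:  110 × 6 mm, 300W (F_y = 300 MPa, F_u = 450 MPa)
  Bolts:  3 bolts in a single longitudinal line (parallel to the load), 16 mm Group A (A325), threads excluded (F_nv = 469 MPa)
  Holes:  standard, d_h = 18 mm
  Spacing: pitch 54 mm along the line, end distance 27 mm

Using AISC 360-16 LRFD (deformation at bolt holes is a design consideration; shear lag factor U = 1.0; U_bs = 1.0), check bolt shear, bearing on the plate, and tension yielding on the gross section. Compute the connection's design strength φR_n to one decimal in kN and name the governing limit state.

178.2 kN (gross-section yield governs)

Bolt shear: A_b = π(16)²/4 = 201.06 mm². φR_n = 0.75 × 469 × 201.06 × 3 × 1 = 212.2 kN.
Bearing (6 mm plate, F_u = 450 MPa): end bolts L_c = 27 − 18/2 = 18, R_n = min(1.2×18×6×450, 2.4×16×6×450) = 58.32 kN/bolt; interior L_c = 54 − 18 = 36, R_n = 103.68 kN/bolt. φR_n = 0.75 × (1×58.32 + 2×103.68) = 199.3 kN.
Tension yield (gross): A_g = 110×6 = 660 mm². φR_n = 0.90 × 300 × 660 = 178.2 kN.
Governing: min(212.2, 199.3, 178.2) = 178.2 kN → gross-section yield.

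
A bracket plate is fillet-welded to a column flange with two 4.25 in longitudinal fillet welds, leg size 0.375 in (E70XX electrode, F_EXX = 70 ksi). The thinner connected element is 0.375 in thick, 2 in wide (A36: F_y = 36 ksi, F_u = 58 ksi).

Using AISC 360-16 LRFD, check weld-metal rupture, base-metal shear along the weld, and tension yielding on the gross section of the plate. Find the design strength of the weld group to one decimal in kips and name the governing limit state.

Weld metal: throat = 0.707×0.375 = 0.26513 in, L = 2×4.25 = 8.5 in. φR_n = 0.75 × 0.6 × 70 × 0.26513 × 8.5 = 71.0 kips.
Base metal shear (0.375 in plate): yield φR_n = 1.0×0.6×36×0.375×8.5 = 68.9 kips; rupture φR_n = 0.75×0.6×58×0.375×8.5 = 83.2 kips; take 68.9 kips (yield).
Tension yield (gross): A_g = 2×0.375 = 0.75 in². φR_n = 0.90 × 36 × 0.75 = 24.3 kips.
Governing: min(71.0, 68.9, 24.3) = 24.3 kips → gross-section yield.

24.3 kips (gross-section yield governs)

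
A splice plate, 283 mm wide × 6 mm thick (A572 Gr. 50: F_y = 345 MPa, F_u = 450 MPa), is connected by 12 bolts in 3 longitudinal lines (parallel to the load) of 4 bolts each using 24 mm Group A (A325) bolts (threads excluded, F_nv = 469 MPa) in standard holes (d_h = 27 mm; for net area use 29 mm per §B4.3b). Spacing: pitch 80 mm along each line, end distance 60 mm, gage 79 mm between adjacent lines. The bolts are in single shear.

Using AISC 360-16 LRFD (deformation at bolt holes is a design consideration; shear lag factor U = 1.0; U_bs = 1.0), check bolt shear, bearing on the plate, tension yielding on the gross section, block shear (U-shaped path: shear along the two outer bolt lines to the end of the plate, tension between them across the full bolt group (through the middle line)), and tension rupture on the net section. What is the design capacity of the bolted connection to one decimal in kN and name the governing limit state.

Bolt shear: A_b = π(24)²/4 = 452.39 mm². φR_n = 0.75 × 469 × 452.39 × 12 × 1 = 1909.5 kN.
Bearing (6 mm plate, F_u = 450 MPa): end bolts L_c = 60 − 27/2 = 46.5, R_n = min(1.2×46.5×6×450, 2.4×24×6×450) = 150.66 kN/bolt; interior L_c = 80 − 27 = 53, R_n = 155.52 kN/bolt. φR_n = 0.75 × (3×150.66 + 9×155.52) = 1388.7 kN.
Tension yield (gross): A_g = 283×6 = 1698 mm². φR_n = 0.90 × 345 × 1698 = 527.2 kN.
Block shear: shear path 2×[60+3×80] = 2×300 mm, A_gv = 3600, A_nv = 2×(300 − 3.5×29)×6 = 2382 mm²; tension across gage: (158 − 2×29)×6 = 600 mm². R_n = min(0.6×450×2382, 0.6×345×3600) + 1.0×450×600 = min(643.14, 745.2) + 270 = 913.14 kN. φR_n = 0.75 × 913.14 = 684.9 kN.
Tension rupture (net): A_n = (283 − 3×29)×6 = 1176 mm² (U = 1.0, A_e = A_n). φR_n = 0.75 × 450 × 1176 = 396.9 kN.
Governing: min(1909.5, 1388.7, 527.2, 684.9, 396.9) = 396.9 kN → net-section rupture.

396.9 kN (net-section rupture governs)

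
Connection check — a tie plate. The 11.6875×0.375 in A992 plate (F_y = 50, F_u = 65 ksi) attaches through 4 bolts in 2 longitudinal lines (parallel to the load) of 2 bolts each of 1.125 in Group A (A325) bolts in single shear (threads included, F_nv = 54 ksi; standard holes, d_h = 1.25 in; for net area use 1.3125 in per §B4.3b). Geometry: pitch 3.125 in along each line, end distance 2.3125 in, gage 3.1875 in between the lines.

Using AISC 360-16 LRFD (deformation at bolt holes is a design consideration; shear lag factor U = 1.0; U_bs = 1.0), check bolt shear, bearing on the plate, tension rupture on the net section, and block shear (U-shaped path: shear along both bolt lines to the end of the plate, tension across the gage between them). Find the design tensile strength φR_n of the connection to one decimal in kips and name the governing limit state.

110.4 kips (block shear governs)

Bolt shear: A_b = π(1.125)²/4 = 0.99402 in². φR_n = 0.75 × 54 × 0.99402 × 4 × 1 = 161.0 kips.
Bearing (0.375 in plate, F_u = 65 ksi): end bolts L_c = 2.3125 − 1.25/2 = 1.6875, R_n = min(1.2×1.6875×0.375×65, 2.4×1.125×0.375×65) = 49.359 kips/bolt; interior L_c = 3.125 − 1.25 = 1.875, R_n = 54.844 kips/bolt. φR_n = 0.75 × (2×49.359 + 2×54.844) = 156.3 kips.
Tension rupture (net): A_n = (11.6875 − 2×1.3125)×0.375 = 3.3984 in² (U = 1.0, A_e = A_n). φR_n = 0.75 × 65 × 3.3984 = 165.7 kips.
Block shear: shear path 2×[2.3125+1×3.125] = 2×5.4375 in, A_gv = 4.0781, A_nv = 2×(5.4375 − 1.5×1.3125)×0.375 = 2.6016 in²; tension across gage: (3.1875 − 1×1.3125)×0.375 = 0.70313 in². R_n = min(0.6×65×2.6016, 0.6×50×4.0781) + 1.0×65×0.70313 = min(101.46, 122.34) + 45.703 = 147.16 kips. φR_n = 0.75 × 147.16 = 110.4 kips.
Governing: min(161.0, 156.3, 165.7, 110.4) = 110.4 kips → block shear.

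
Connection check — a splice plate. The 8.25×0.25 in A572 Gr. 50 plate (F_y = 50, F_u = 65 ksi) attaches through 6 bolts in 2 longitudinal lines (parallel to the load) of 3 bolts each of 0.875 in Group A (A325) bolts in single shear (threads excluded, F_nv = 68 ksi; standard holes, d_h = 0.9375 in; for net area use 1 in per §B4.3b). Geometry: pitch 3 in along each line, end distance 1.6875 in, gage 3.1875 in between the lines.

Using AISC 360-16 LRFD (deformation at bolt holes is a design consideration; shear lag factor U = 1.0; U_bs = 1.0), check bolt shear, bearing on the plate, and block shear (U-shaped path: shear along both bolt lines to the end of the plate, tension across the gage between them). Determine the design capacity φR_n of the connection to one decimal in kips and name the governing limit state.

Bolt shear: A_b = π(0.875)²/4 = 0.60132 in². φR_n = 0.75 × 68 × 0.60132 × 6 × 1 = 184.0 kips.
Bearing (0.25 in plate, F_u = 65 ksi): end bolts L_c = 1.6875 − 0.9375/2 = 1.21875, R_n = min(1.2×1.21875×0.25×65, 2.4×0.875×0.25×65) = 23.766 kips/bolt; interior L_c = 3 − 0.9375 = 2.0625, R_n = 34.125 kips/bolt. φR_n = 0.75 × (2×23.766 + 4×34.125) = 138.0 kips.
Block shear: shear path 2×[1.6875+2×3] = 2×7.6875 in, A_gv = 3.8438, A_nv = 2×(7.6875 − 2.5×1)×0.25 = 2.5938 in²; tension across gage: (3.1875 − 1×1)×0.25 = 0.54688 in². R_n = min(0.6×65×2.5938, 0.6×50×3.8438) + 1.0×65×0.54688 = min(101.16, 115.31) + 35.547 = 136.71 kips. φR_n = 0.75 × 136.71 = 102.5 kips.
Governing: min(184.0, 138.0, 102.5) = 102.5 kips → block shear.

102.5 kips (block shear governs)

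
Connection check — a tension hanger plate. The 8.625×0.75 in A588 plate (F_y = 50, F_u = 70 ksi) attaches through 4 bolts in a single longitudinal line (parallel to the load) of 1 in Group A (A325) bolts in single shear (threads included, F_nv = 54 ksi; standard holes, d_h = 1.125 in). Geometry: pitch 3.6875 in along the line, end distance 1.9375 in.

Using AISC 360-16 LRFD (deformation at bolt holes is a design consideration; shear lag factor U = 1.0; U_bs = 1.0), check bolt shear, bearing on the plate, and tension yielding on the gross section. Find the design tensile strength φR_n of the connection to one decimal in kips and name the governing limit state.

127.2 kips (bolt shear governs)

Bolt shear: A_b = π(1)²/4 = 0.7854 in². φR_n = 0.75 × 54 × 0.7854 × 4 × 1 = 127.2 kips.
Bearing (0.75 in plate, F_u = 70 ksi): end bolts L_c = 1.9375 − 1.125/2 = 1.375, R_n = min(1.2×1.375×0.75×70, 2.4×1×0.75×70) = 86.625 kips/bolt; interior L_c = 3.6875 − 1.125 = 2.5625, R_n = 126 kips/bolt. φR_n = 0.75 × (1×86.625 + 3×126) = 348.5 kips.
Tension yield (gross): A_g = 8.625×0.75 = 6.4688 in². φR_n = 0.90 × 50 × 6.4688 = 291.1 kips.
Governing: min(127.2, 348.5, 291.1) = 127.2 kips → bolt shear.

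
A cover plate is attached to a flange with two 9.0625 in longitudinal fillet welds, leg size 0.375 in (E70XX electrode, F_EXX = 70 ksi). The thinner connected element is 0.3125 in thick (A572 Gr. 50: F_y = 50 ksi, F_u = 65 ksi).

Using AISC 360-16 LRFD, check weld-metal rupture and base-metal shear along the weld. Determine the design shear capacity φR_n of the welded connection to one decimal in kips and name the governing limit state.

Weld metal: throat = 0.707×0.375 = 0.26513 in, L = 2×9.0625 = 18.125 in. φR_n = 0.75 × 0.6 × 70 × 0.26513 × 18.125 = 151.4 kips.
Base metal shear (0.3125 in plate): yield φR_n = 1.0×0.6×50×0.3125×18.125 = 169.9 kips; rupture φR_n = 0.75×0.6×65×0.3125×18.125 = 165.7 kips; take 165.7 kips (rupture).
Governing: min(151.4, 165.7) = 151.4 kips → weld metal.

151.4 kips (weld metal governs)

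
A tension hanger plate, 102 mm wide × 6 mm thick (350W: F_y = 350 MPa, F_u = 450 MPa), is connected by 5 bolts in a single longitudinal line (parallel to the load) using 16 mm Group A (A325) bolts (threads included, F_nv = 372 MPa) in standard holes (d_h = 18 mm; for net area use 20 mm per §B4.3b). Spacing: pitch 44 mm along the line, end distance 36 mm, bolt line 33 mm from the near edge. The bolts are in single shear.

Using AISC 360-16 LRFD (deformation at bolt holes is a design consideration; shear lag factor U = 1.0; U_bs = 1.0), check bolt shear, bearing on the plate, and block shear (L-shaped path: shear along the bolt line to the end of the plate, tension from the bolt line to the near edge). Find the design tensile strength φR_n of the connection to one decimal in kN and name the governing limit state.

Bolt shear: A_b = π(16)²/4 = 201.06 mm². φR_n = 0.75 × 372 × 201.06 × 5 × 1 = 280.5 kN.
Bearing (6 mm plate, F_u = 450 MPa): end bolts L_c = 36 − 18/2 = 27, R_n = min(1.2×27×6×450, 2.4×16×6×450) = 87.48 kN/bolt; interior L_c = 44 − 18 = 26, R_n = 84.24 kN/bolt. φR_n = 0.75 × (1×87.48 + 4×84.24) = 318.3 kN.
Block shear: shear path 1×[36+4×44] = 1×212 mm, A_gv = 1272, A_nv = 1×(212 − 4.5×20)×6 = 732 mm²; tension to near edge: (33 − 0.5×20)×6 = 138 mm². R_n = min(0.6×450×732, 0.6×350×1272) + 1.0×450×138 = min(197.64, 267.12) + 62.1 = 259.74 kN. φR_n = 0.75 × 259.74 = 194.8 kN.
Governing: min(280.5, 318.3, 194.8) = 194.8 kN → block shear.

194.8 kN (block shear governs)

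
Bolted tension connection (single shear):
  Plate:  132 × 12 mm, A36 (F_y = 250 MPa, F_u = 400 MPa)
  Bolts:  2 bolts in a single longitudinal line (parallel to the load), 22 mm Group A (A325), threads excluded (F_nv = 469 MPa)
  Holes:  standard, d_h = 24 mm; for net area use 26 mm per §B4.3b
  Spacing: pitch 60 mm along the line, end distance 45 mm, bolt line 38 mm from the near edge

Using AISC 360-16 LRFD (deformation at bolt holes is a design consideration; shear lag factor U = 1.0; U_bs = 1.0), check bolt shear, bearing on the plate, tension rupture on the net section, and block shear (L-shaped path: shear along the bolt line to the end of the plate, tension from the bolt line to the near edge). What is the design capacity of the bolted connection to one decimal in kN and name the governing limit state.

231.8 kN (block shear governs)

Bolt shear: A_b = π(22)²/4 = 380.13 mm². φR_n = 0.75 × 469 × 380.13 × 2 × 1 = 267.4 kN.
Bearing (12 mm plate, F_u = 400 MPa): end bolts L_c = 45 − 24/2 = 33, R_n = min(1.2×33×12×400, 2.4×22×12×400) = 190.08 kN/bolt; interior L_c = 60 − 24 = 36, R_n = 207.36 kN/bolt. φR_n = 0.75 × (1×190.08 + 1×207.36) = 298.1 kN.
Tension rupture (net): A_n = (132 − 1×26)×12 = 1272 mm² (U = 1.0, A_e = A_n). φR_n = 0.75 × 400 × 1272 = 381.6 kN.
Block shear: shear path 1×[45+1×60] = 1×105 mm, A_gv = 1260, A_nv = 1×(105 − 1.5×26)×12 = 792 mm²; tension to near edge: (38 − 0.5×26)×12 = 300 mm². R_n = min(0.6×400×792, 0.6×250×1260) + 1.0×400×300 = min(190.08, 189) + 120 = 309 kN. φR_n = 0.75 × 309 = 231.8 kN.
Governing: min(267.4, 298.1, 381.6, 231.8) = 231.8 kN → block shear.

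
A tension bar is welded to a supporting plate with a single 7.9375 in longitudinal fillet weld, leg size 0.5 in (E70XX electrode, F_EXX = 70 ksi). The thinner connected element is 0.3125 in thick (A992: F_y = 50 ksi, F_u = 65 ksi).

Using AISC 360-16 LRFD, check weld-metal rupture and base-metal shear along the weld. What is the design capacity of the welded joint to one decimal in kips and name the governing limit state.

Weld metal: throat = 0.707×0.5 = 0.3535 in, L = 7.9375 in. φR_n = 0.75 × 0.6 × 70 × 0.3535 × 7.9375 = 88.4 kips.
Base metal shear (0.3125 in plate): yield φR_n = 1.0×0.6×50×0.3125×7.9375 = 74.4 kips; rupture φR_n = 0.75×0.6×65×0.3125×7.9375 = 72.6 kips; take 72.6 kips (rupture).
Governing: min(88.4, 72.6) = 72.6 kips → base-metal shear.

72.6 kips (base-metal shear governs)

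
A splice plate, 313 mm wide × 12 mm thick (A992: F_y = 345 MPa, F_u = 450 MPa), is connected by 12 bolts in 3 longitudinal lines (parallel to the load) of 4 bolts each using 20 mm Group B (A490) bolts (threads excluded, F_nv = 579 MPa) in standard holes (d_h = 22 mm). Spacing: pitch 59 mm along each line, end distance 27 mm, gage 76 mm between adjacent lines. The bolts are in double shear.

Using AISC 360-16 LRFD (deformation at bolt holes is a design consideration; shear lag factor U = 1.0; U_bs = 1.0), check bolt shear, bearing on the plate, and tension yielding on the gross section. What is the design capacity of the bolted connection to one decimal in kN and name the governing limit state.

Bolt shear: A_b = π(20)²/4 = 314.16 mm². φR_n = 0.75 × 579 × 314.16 × 12 × 2 = 3274.2 kN.
Bearing (12 mm plate, F_u = 450 MPa): end bolts L_c = 27 − 22/2 = 16, R_n = min(1.2×16×12×450, 2.4×20×12×450) = 103.68 kN/bolt; interior L_c = 59 − 22 = 37, R_n = 239.76 kN/bolt. φR_n = 0.75 × (3×103.68 + 9×239.76) = 1851.7 kN.
Tension yield (gross): A_g = 313×12 = 3756 mm². φR_n = 0.90 × 345 × 3756 = 1166.2 kN.
Governing: min(3274.2, 1851.7, 1166.2) = 1166.2 kN → gross-section yield.

1166.2 kN (gross-section yield governs)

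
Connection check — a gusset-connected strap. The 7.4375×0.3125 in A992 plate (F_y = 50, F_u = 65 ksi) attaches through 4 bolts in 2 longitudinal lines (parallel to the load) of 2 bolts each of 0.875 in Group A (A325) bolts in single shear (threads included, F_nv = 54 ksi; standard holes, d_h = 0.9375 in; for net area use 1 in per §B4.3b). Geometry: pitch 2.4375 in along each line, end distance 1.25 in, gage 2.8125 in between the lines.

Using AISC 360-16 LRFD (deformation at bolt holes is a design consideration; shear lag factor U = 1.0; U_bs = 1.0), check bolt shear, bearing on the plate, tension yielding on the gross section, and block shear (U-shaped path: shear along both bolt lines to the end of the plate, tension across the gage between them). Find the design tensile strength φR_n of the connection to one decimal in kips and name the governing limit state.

Bolt shear: A_b = π(0.875)²/4 = 0.60132 in². φR_n = 0.75 × 54 × 0.60132 × 4 × 1 = 97.4 kips.
Bearing (0.3125 in plate, F_u = 65 ksi): end bolts L_c = 1.25 − 0.9375/2 = 0.78125, R_n = min(1.2×0.78125×0.3125×65, 2.4×0.875×0.3125×65) = 19.043 kips/bolt; interior L_c = 2.4375 − 0.9375 = 1.5, R_n = 36.563 kips/bolt. φR_n = 0.75 × (2×19.043 + 2×36.563) = 83.4 kips.
Tension yield (gross): A_g = 7.4375×0.3125 = 2.3242 in². φR_n = 0.90 × 50 × 2.3242 = 104.6 kips.
Block shear: shear path 2×[1.25+1×2.4375] = 2×3.6875 in, A_gv = 2.3047, A_nv = 2×(3.6875 − 1.5×1)×0.3125 = 1.3672 in²; tension across gage: (2.8125 − 1×1)×0.3125 = 0.56641 in². R_n = min(0.6×65×1.3672, 0.6×50×2.3047) + 1.0×65×0.56641 = min(53.321, 69.141) + 36.817 = 90.138 kips. φR_n = 0.75 × 90.138 = 67.6 kips.
Governing: min(97.4, 83.4, 104.6, 67.6) = 67.6 kips → block shear.

67.6 kips (block shear governs)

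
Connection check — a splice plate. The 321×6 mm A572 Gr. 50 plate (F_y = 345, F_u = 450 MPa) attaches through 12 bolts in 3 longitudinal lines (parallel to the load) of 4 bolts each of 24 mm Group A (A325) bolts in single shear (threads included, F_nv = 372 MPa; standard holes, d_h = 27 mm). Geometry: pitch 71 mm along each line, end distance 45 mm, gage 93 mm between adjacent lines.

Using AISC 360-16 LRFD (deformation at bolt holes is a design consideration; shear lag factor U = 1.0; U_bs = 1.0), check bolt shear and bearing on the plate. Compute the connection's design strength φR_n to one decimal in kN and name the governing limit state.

1191.9 kN (bearing governs)

Bolt shear: A_b = π(24)²/4 = 452.39 mm². φR_n = 0.75 × 372 × 452.39 × 12 × 1 = 1514.6 kN.
Bearing (6 mm plate, F_u = 450 MPa): end bolts L_c = 45 − 27/2 = 31.5, R_n = min(1.2×31.5×6×450, 2.4×24×6×450) = 102.06 kN/bolt; interior L_c = 71 − 27 = 44, R_n = 142.56 kN/bolt. φR_n = 0.75 × (3×102.06 + 9×142.56) = 1191.9 kN.
Governing: min(1514.6, 1191.9) = 1191.9 kN → bearing.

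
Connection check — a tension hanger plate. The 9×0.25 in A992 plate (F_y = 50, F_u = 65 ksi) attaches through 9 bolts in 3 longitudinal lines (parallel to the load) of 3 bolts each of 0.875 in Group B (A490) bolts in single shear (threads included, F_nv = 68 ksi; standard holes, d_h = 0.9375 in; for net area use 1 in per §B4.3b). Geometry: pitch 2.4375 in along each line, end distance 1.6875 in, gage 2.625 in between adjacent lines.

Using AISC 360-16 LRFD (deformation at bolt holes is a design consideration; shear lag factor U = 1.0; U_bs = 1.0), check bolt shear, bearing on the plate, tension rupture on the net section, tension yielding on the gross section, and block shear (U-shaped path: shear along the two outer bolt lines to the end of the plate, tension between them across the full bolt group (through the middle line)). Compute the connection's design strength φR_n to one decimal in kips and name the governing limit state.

Bolt shear: A_b = π(0.875)²/4 = 0.60132 in². φR_n = 0.75 × 68 × 0.60132 × 9 × 1 = 276.0 kips.
Bearing (0.25 in plate, F_u = 65 ksi): end bolts L_c = 1.6875 − 0.9375/2 = 1.21875, R_n = min(1.2×1.21875×0.25×65, 2.4×0.875×0.25×65) = 23.766 kips/bolt; interior L_c = 2.4375 − 0.9375 = 1.5, R_n = 29.25 kips/bolt. φR_n = 0.75 × (3×23.766 + 6×29.25) = 185.1 kips.
Tension rupture (net): A_n = (9 − 3×1)×0.25 = 1.5 in² (U = 1.0, A_e = A_n). φR_n = 0.75 × 65 × 1.5 = 73.1 kips.
Tension yield (gross): A_g = 9×0.25 = 2.25 in². φR_n = 0.90 × 50 × 2.25 = 101.3 kips.
Block shear: shear path 2×[1.6875+2×2.4375] = 2×6.5625 in, A_gv = 3.2813, A_nv = 2×(6.5625 − 2.5×1)×0.25 = 2.0313 in²; tension across gage: (5.25 − 2×1)×0.25 = 0.8125 in². R_n = min(0.6×65×2.0313, 0.6×50×3.2813) + 1.0×65×0.8125 = min(79.221, 98.439) + 52.813 = 132.03 kips. φR_n = 0.75 × 132.03 = 99.0 kips.
Governing: min(276.0, 185.1, 73.1, 101.3, 99.0) = 73.1 kips → net-section rupture.

73.1 kips (net-section rupture governs)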